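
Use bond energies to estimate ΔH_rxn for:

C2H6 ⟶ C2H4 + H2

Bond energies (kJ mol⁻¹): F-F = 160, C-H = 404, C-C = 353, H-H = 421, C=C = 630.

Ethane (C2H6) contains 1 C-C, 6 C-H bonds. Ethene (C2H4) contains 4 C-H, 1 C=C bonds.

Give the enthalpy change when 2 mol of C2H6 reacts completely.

Bonds broken (reactants):
  C-C: 1 × 353 = 353
  C-H: 6 × 404 = 2424
  Σ(broken) = 2777 kJ
Bonds formed (products):
  C-H: 4 × 404 = 1616
  C=C: 1 × 630 = 630
  H-H: 1 × 421 = 421
  Σ(formed) = 2667 kJ
ΔH = Σ(broken) − Σ(formed) = 2777 − 2667 = +110 kJ
For 2× the reaction as written: 2 × (+110) = +220 kJ

ΔH = +220 kJ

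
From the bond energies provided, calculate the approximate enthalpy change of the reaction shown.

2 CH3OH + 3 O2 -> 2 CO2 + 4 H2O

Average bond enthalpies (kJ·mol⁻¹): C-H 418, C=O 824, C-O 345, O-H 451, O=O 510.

ΔH ≈ −1274 kJ

Bonds broken (reactants):
  C-H: 6 × 418 = 2508
  C-O: 2 × 345 = 690
  O-H: 2 × 451 = 902
  O=O: 3 × 510 = 1530
  Σ(broken) = 5630 kJ
Bonds formed (products):
  C=O: 4 × 824 = 3296
  O-H: 8 × 451 = 3608
  Σ(formed) = 6904 kJ
ΔH = Σ(broken) − Σ(formed) = 5630 − 6904 = −1274 kJ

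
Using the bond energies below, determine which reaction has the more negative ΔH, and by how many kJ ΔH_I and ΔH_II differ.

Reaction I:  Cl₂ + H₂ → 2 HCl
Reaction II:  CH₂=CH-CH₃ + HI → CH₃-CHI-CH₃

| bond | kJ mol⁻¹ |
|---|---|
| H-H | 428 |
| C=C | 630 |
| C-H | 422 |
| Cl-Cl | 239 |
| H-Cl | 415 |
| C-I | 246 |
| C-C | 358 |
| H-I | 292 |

Reaction I, by 59 kJ

Reaction I:
  Bonds broken (reactants):
    Cl-Cl: 1 × 239 = 239
    H-H: 1 × 428 = 428
    Σ(broken) = 667 kJ
  Bonds formed (products):
    H-Cl: 2 × 415 = 830
    Σ(formed) = 830 kJ
  ΔH_I = 667 − 830 = −163 kJ
Reaction II:
  Bonds broken (reactants):
    C-C: 1 × 358 = 358
    C-H: 6 × 422 = 2532
    C=C: 1 × 630 = 630
    H-I: 1 × 292 = 292
    Σ(broken) = 3812 kJ
  Bonds formed (products):
    C-C: 2 × 358 = 716
    C-H: 7 × 422 = 2954
    C-I: 1 × 246 = 246
    Σ(formed) = 3916 kJ
  ΔH_II = 3812 − 3916 = −104 kJ
ΔH_I − ΔH_II = −59 kJ, so reaction I has the more negative ΔH; |ΔH_I − ΔH_II| = 59 kJ.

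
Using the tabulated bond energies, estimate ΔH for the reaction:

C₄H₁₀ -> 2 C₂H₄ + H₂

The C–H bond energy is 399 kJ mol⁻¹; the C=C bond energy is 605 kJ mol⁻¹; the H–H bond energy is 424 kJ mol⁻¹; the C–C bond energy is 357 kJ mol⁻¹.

ΔH ≈ +235 kJ

Bonds broken (reactants):
  C–C: 3 × 357 = 1071
  C–H: 10 × 399 = 3990
  Σ(broken) = 5061 kJ
Bonds formed (products):
  C–H: 8 × 399 = 3192
  C=C: 2 × 605 = 1210
  H–H: 1 × 424 = 424
  Σ(formed) = 4826 kJ
ΔH = Σ(broken) − Σ(formed) = 5061 − 4826 = +235 kJ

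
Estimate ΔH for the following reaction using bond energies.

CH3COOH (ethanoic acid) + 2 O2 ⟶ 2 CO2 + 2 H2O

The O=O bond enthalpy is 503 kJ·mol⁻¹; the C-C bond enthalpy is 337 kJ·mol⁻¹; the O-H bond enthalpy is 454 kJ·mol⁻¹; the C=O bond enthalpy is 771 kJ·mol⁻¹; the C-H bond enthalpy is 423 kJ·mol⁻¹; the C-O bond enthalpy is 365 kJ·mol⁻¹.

Bonds broken (reactants):
  C-C: 1 × 337 = 337
  C-H: 3 × 423 = 1269
  C-O: 1 × 365 = 365
  C=O: 1 × 771 = 771
  O-H: 1 × 454 = 454
  O=O: 2 × 503 = 1006
  Σ(broken) = 4202 kJ
Bonds formed (products):
  C=O: 4 × 771 = 3084
  O-H: 4 × 454 = 1816
  Σ(formed) = 4900 kJ
ΔH = Σ(broken) − Σ(formed) = 4202 − 4900 = −698 kJ

ΔH ≈ −698 kJ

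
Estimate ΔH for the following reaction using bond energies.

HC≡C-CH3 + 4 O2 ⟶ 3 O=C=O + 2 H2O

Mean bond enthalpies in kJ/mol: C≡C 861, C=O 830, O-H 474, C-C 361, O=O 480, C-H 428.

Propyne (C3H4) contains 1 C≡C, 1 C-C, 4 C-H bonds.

ΔH ≈ −2022 kJ

Bonds broken (reactants):
  C≡C: 1 × 861 = 861
  C-C: 1 × 361 = 361
  C-H: 4 × 428 = 1712
  O=O: 4 × 480 = 1920
  Σ(broken) = 4854 kJ
Bonds formed (products):
  C=O: 6 × 830 = 4980
  O-H: 4 × 474 = 1896
  Σ(formed) = 6876 kJ
ΔH = Σ(broken) − Σ(formed) = 4854 − 6876 = −2022 kJ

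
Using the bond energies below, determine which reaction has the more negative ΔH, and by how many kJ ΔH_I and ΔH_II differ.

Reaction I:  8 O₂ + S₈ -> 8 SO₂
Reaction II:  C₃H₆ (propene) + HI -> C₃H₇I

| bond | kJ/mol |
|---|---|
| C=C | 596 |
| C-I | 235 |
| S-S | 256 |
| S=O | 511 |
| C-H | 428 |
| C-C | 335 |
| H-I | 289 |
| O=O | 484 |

Reaction I:
  Bonds broken (reactants):
    O=O: 8 × 484 = 3872
    S-S: 8 × 256 = 2048
    Σ(broken) = 5920 kJ
  Bonds formed (products):
    S=O: 16 × 511 = 8176
    Σ(formed) = 8176 kJ
  ΔH_I = 5920 − 8176 = −2256 kJ
Reaction II:
  Bonds broken (reactants):
    C-C: 1 × 335 = 335
    C-H: 6 × 428 = 2568
    C=C: 1 × 596 = 596
    H-I: 1 × 289 = 289
    Σ(broken) = 3788 kJ
  Bonds formed (products):
    C-C: 2 × 335 = 670
    C-H: 7 × 428 = 2996
    C-I: 1 × 235 = 235
    Σ(formed) = 3901 kJ
  ΔH_II = 3788 − 3901 = −113 kJ
ΔH_I − ΔH_II = −2143 kJ, so reaction I has the more negative ΔH; |ΔH_I − ΔH_II| = 2143 kJ.

Reaction I, by 2143 kJ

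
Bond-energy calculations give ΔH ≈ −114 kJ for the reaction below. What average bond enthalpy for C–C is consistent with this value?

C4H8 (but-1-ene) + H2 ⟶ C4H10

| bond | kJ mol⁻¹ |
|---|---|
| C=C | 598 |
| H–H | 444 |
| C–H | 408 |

D(C–C) ≈ 340 kJ/mol

Let D be the C–C bond energy.
Σ(broken) = 2×D + 8×408 + 1×598 + 1×444 = 4306 + 2D
Σ(formed) = 3×D + 10×408 = 4080 + 3D
ΔH = Σ(broken) − Σ(formed) = (4306 + 2D) − (4080 + 3D) = +226 − D
Setting this equal to −114 kJ gives D = 340 kJ/mol.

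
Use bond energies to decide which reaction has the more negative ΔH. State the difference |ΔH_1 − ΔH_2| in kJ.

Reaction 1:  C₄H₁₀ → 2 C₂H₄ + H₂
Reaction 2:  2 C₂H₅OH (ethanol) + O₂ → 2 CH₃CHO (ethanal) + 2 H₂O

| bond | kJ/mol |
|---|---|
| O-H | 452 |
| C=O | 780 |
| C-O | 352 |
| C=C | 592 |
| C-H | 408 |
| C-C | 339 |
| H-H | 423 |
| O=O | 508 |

Reaction 2, by 662 kJ

Reaction 1:
  Bonds broken (reactants):
    C-C: 3 × 339 = 1017
    C-H: 10 × 408 = 4080
    Σ(broken) = 5097 kJ
  Bonds formed (products):
    C-H: 8 × 408 = 3264
    C=C: 2 × 592 = 1184
    H-H: 1 × 423 = 423
    Σ(formed) = 4871 kJ
  ΔH_1 = 5097 − 4871 = +226 kJ
Reaction 2:
  Bonds broken (reactants):
    C-C: 2 × 339 = 678
    C-H: 10 × 408 = 4080
    C-O: 2 × 352 = 704
    O-H: 2 × 452 = 904
    O=O: 1 × 508 = 508
    Σ(broken) = 6874 kJ
  Bonds formed (products):
    C-C: 2 × 339 = 678
    C-H: 8 × 408 = 3264
    C=O: 2 × 780 = 1560
    O-H: 4 × 452 = 1808
    Σ(formed) = 7310 kJ
  ΔH_2 = 6874 − 7310 = −436 kJ
ΔH_1 − ΔH_2 = +662 kJ, so reaction 2 has the more negative ΔH; |ΔH_1 − ΔH_2| = 662 kJ.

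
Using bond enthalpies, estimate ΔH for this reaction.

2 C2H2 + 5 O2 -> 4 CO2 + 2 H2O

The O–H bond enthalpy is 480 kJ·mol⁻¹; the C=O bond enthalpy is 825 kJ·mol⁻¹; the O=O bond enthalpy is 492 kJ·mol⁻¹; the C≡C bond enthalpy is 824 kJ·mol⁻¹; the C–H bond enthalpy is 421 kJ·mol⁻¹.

Bonds broken (reactants):
  C≡C: 2 × 824 = 1648
  C–H: 4 × 421 = 1684
  O=O: 5 × 492 = 2460
  Σ(broken) = 5792 kJ
Bonds formed (products):
  C=O: 8 × 825 = 6600
  O–H: 4 × 480 = 1920
  Σ(formed) = 8520 kJ
ΔH = Σ(broken) − Σ(formed) = 5792 − 8520 = −2728 kJ

ΔH ≈ −2728 kJ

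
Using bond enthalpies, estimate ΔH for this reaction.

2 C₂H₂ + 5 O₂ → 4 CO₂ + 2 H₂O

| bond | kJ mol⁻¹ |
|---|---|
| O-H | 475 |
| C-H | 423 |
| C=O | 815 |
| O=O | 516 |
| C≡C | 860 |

Bonds broken (reactants):
  C≡C: 2 × 860 = 1720
  C-H: 4 × 423 = 1692
  O=O: 5 × 516 = 2580
  Σ(broken) = 5992 kJ
Bonds formed (products):
  C=O: 8 × 815 = 6520
  O-H: 4 × 475 = 1900
  Σ(formed) = 8420 kJ
ΔH = Σ(broken) − Σ(formed) = 5992 − 8420 = −2428 kJ

ΔH ≈ −2428 kJ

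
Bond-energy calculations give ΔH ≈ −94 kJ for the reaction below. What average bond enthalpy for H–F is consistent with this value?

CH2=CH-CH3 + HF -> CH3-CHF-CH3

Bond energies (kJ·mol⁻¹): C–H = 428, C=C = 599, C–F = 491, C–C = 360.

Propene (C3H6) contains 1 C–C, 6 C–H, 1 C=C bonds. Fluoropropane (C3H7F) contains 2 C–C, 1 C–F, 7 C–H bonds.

D(H–F) ≈ 586 kJ/mol

Let D be the H–F bond energy.
Σ(broken) = 1×360 + 6×428 + 1×599 + 1×D = 3527 + D
Σ(formed) = 2×360 + 1×491 + 7×428 = 4207
ΔH = Σ(broken) − Σ(formed) = (3527 + D) − (4207) = −680 + D
Setting this equal to −94 kJ gives D = 586 kJ/mol.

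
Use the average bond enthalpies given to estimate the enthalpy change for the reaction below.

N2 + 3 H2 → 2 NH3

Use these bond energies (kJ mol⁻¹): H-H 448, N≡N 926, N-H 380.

ΔH ≈ −10 kJ

Bonds broken (reactants):
  H-H: 3 × 448 = 1344
  N≡N: 1 × 926 = 926
  Σ(broken) = 2270 kJ
Bonds formed (products):
  N-H: 6 × 380 = 2280
  Σ(formed) = 2280 kJ
ΔH = Σ(broken) − Σ(formed) = 2270 − 2280 = −10 kJ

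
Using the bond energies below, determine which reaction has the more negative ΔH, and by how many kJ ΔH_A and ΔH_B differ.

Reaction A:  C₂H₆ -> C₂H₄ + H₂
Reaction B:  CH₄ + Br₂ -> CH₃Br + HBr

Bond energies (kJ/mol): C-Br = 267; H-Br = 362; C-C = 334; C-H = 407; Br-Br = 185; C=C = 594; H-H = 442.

Reaction B, by 149 kJ

Reaction A:
  Bonds broken (reactants):
    C-C: 1 × 334 = 334
    C-H: 6 × 407 = 2442
    Σ(broken) = 2776 kJ
  Bonds formed (products):
    C-H: 4 × 407 = 1628
    C=C: 1 × 594 = 594
    H-H: 1 × 442 = 442
    Σ(formed) = 2664 kJ
  ΔH_A = 2776 − 2664 = +112 kJ
Reaction B:
  Bonds broken (reactants):
    Br-Br: 1 × 185 = 185
    C-H: 4 × 407 = 1628
    Σ(broken) = 1813 kJ
  Bonds formed (products):
    C-Br: 1 × 267 = 267
    C-H: 3 × 407 = 1221
    H-Br: 1 × 362 = 362
    Σ(formed) = 1850 kJ
  ΔH_B = 1813 − 1850 = −37 kJ
ΔH_A − ΔH_B = +149 kJ, so reaction B has the more negative ΔH; |ΔH_A − ΔH_B| = 149 kJ.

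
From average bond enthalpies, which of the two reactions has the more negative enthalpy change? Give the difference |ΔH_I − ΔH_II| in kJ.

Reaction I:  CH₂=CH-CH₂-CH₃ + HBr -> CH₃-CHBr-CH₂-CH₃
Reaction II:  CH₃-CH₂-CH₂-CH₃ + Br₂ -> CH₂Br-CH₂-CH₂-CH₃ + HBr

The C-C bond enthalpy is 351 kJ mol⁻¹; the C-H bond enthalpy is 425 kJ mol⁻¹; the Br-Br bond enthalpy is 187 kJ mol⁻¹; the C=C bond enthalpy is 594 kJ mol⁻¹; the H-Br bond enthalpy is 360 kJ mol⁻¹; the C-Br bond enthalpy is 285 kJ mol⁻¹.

Reaction I:
  Bonds broken (reactants):
    C-C: 2 × 351 = 702
    C-H: 8 × 425 = 3400
    C=C: 1 × 594 = 594
    H-Br: 1 × 360 = 360
    Σ(broken) = 5056 kJ
  Bonds formed (products):
    C-Br: 1 × 285 = 285
    C-C: 3 × 351 = 1053
    C-H: 9 × 425 = 3825
    Σ(formed) = 5163 kJ
  ΔH_I = 5056 − 5163 = −107 kJ
Reaction II:
  Bonds broken (reactants):
    Br-Br: 1 × 187 = 187
    C-C: 3 × 351 = 1053
    C-H: 10 × 425 = 4250
    Σ(broken) = 5490 kJ
  Bonds formed (products):
    C-Br: 1 × 285 = 285
    C-C: 3 × 351 = 1053
    C-H: 9 × 425 = 3825
    H-Br: 1 × 360 = 360
    Σ(formed) = 5523 kJ
  ΔH_II = 5490 − 5523 = −33 kJ
ΔH_I − ΔH_II = −74 kJ, so reaction I has the more negative ΔH; |ΔH_I − ΔH_II| = 74 kJ.

Reaction I, by 74 kJ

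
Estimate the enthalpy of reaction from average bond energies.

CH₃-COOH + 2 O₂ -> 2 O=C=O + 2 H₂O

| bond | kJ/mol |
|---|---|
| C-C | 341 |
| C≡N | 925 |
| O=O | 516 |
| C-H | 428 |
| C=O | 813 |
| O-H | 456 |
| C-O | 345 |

ΔH ≈ −805 kJ

Bonds broken (reactants):
  C-C: 1 × 341 = 341
  C-H: 3 × 428 = 1284
  C-O: 1 × 345 = 345
  C=O: 1 × 813 = 813
  O-H: 1 × 456 = 456
  O=O: 2 × 516 = 1032
  Σ(broken) = 4271 kJ
Bonds formed (products):
  C=O: 4 × 813 = 3252
  O-H: 4 × 456 = 1824
  Σ(formed) = 5076 kJ
ΔH = Σ(broken) − Σ(formed) = 4271 − 5076 = −805 kJ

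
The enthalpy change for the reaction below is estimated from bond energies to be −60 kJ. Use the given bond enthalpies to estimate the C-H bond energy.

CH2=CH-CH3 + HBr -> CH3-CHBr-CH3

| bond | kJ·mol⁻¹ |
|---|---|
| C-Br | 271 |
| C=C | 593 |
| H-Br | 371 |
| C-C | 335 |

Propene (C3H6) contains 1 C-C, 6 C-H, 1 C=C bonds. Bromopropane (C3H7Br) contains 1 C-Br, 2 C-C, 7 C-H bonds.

Let D be the C-H bond energy.
Σ(broken) = 1×335 + 6×D + 1×593 + 1×371 = 1299 + 6D
Σ(formed) = 1×271 + 2×335 + 7×D = 941 + 7D
ΔH = Σ(broken) − Σ(formed) = (1299 + 6D) − (941 + 7D) = +358 − D
Setting this equal to −60 kJ gives D = 418 kJ/mol.

D(C-H) ≈ 418 kJ/mol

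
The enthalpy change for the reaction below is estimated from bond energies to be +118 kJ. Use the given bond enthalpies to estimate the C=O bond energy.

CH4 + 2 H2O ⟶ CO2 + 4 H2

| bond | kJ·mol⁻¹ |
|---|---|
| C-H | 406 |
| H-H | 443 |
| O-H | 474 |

Let D be the C=O bond energy.
Σ(broken) = 4×406 + 4×474 = 3520
Σ(formed) = 2×D + 4×443 = 1772 + 2D
ΔH = Σ(broken) − Σ(formed) = (3520) − (1772 + 2D) = +1748 − 2D
Setting this equal to +118 kJ gives 2D = 1630, so D = 815 kJ/mol.

D(C=O) ≈ 815 kJ/mol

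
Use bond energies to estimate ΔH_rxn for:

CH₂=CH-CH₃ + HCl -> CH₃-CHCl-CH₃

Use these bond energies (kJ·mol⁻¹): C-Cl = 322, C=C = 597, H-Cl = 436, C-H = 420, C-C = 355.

ΔH ≈ −64 kJ

Bonds broken (reactants):
  C-C: 1 × 355 = 355
  C-H: 6 × 420 = 2520
  C=C: 1 × 597 = 597
  H-Cl: 1 × 436 = 436
  Σ(broken) = 3908 kJ
Bonds formed (products):
  C-C: 2 × 355 = 710
  C-Cl: 1 × 322 = 322
  C-H: 7 × 420 = 2940
  Σ(formed) = 3972 kJ
ΔH = Σ(broken) − Σ(formed) = 3908 − 3972 = −64 kJ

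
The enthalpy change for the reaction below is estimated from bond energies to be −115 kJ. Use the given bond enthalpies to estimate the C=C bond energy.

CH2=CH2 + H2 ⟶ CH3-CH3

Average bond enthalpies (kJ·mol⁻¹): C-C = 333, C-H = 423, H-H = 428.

Let D be the C=C bond energy.
Σ(broken) = 4×423 + 1×D + 1×428 = 2120 + D
Σ(formed) = 1×333 + 6×423 = 2871
ΔH = Σ(broken) − Σ(formed) = (2120 + D) − (2871) = −751 + D
Setting this equal to −115 kJ gives D = 636 kJ/mol.

D(C=C) ≈ 636 kJ/mol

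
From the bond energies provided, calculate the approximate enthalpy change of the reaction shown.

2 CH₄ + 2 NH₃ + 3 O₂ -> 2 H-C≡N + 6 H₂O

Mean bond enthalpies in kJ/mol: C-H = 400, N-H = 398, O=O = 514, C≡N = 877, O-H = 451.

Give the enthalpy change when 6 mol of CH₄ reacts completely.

ΔH = −2508 kJ

Bonds broken (reactants):
  C-H: 8 × 400 = 3200
  N-H: 6 × 398 = 2388
  O=O: 3 × 514 = 1542
  Σ(broken) = 7130 kJ
Bonds formed (products):
  C≡N: 2 × 877 = 1754
  C-H: 2 × 400 = 800
  O-H: 12 × 451 = 5412
  Σ(formed) = 7966 kJ
ΔH = Σ(broken) − Σ(formed) = 7130 − 7966 = −836 kJ
For 3× the reaction as written: 3 × (−836) = −2508 kJ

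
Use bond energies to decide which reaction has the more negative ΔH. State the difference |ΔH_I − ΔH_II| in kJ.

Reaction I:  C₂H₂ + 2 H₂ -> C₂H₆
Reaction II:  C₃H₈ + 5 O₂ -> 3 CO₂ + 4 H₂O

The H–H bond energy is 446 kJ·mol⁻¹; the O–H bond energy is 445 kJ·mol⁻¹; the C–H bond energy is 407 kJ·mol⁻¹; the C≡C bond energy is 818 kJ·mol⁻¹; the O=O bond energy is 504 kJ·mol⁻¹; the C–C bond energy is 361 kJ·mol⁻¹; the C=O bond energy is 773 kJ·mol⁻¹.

Reaction II, by 1421 kJ

Reaction I:
  Bonds broken (reactants):
    C≡C: 1 × 818 = 818
    C–H: 2 × 407 = 814
    H–H: 2 × 446 = 892
    Σ(broken) = 2524 kJ
  Bonds formed (products):
    C–C: 1 × 361 = 361
    C–H: 6 × 407 = 2442
    Σ(formed) = 2803 kJ
  ΔH_I = 2524 − 2803 = −279 kJ
Reaction II:
  Bonds broken (reactants):
    C–C: 2 × 361 = 722
    C–H: 8 × 407 = 3256
    O=O: 5 × 504 = 2520
    Σ(broken) = 6498 kJ
  Bonds formed (products):
    C=O: 6 × 773 = 4638
    O–H: 8 × 445 = 3560
    Σ(formed) = 8198 kJ
  ΔH_II = 6498 − 8198 = −1700 kJ
ΔH_I − ΔH_II = +1421 kJ, so reaction II has the more negative ΔH; |ΔH_I − ΔH_II| = 1421 kJ.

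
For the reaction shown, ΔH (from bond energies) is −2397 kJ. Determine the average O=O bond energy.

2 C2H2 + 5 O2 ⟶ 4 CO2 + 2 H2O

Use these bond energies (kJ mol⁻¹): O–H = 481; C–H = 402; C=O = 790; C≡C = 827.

D(O=O) ≈ 517 kJ/mol

Let D be the O=O bond energy.
Σ(broken) = 2×827 + 4×402 + 5×D = 3262 + 5D
Σ(formed) = 8×790 + 4×481 = 8244
ΔH = Σ(broken) − Σ(formed) = (3262 + 5D) − (8244) = −4982 + 5D
Setting this equal to −2397 kJ gives 5D = 2585, so D = 517 kJ/mol.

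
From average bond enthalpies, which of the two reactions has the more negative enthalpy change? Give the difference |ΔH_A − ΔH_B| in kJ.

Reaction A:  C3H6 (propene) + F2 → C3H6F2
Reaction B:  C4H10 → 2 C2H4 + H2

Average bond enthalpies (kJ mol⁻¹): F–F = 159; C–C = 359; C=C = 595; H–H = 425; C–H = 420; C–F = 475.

Reaction A:
  Bonds broken (reactants):
    C–C: 1 × 359 = 359
    C–H: 6 × 420 = 2520
    C=C: 1 × 595 = 595
    F–F: 1 × 159 = 159
    Σ(broken) = 3633 kJ
  Bonds formed (products):
    C–C: 2 × 359 = 718
    C–F: 2 × 475 = 950
    C–H: 6 × 420 = 2520
    Σ(formed) = 4188 kJ
  ΔH_A = 3633 − 4188 = −555 kJ
Reaction B:
  Bonds broken (reactants):
    C–C: 3 × 359 = 1077
    C–H: 10 × 420 = 4200
    Σ(broken) = 5277 kJ
  Bonds formed (products):
    C–H: 8 × 420 = 3360
    C=C: 2 × 595 = 1190
    H–H: 1 × 425 = 425
    Σ(formed) = 4975 kJ
  ΔH_B = 5277 − 4975 = +302 kJ
ΔH_A − ΔH_B = −857 kJ, so reaction A has the more negative ΔH; |ΔH_A − ΔH_B| = 857 kJ.

Reaction A, by 857 kJ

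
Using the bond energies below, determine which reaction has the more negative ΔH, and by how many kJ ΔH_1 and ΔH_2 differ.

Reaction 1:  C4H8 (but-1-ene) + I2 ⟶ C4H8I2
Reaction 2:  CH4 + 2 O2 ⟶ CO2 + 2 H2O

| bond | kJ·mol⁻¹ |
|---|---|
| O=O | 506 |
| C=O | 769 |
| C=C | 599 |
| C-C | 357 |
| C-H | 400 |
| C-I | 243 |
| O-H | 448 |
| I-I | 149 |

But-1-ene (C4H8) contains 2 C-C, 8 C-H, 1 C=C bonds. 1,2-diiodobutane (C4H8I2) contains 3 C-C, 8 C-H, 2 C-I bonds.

Reaction 2, by 623 kJ

Reaction 1:
  Bonds broken (reactants):
    C-C: 2 × 357 = 714
    C-H: 8 × 400 = 3200
    C=C: 1 × 599 = 599
    I-I: 1 × 149 = 149
    Σ(broken) = 4662 kJ
  Bonds formed (products):
    C-C: 3 × 357 = 1071
    C-H: 8 × 400 = 3200
    C-I: 2 × 243 = 486
    Σ(formed) = 4757 kJ
  ΔH_1 = 4662 − 4757 = −95 kJ
Reaction 2:
  Bonds broken (reactants):
    C-H: 4 × 400 = 1600
    O=O: 2 × 506 = 1012
    Σ(broken) = 2612 kJ
  Bonds formed (products):
    C=O: 2 × 769 = 1538
    O-H: 4 × 448 = 1792
    Σ(formed) = 3330 kJ
  ΔH_2 = 2612 − 3330 = −718 kJ
ΔH_1 − ΔH_2 = +623 kJ, so reaction 2 has the more negative ΔH; |ΔH_1 − ΔH_2| = 623 kJ.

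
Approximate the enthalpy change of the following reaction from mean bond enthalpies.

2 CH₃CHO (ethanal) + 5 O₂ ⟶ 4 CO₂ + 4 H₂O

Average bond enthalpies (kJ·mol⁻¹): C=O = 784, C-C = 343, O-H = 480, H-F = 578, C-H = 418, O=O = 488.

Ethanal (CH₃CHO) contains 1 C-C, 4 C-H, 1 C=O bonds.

ΔH ≈ −2074 kJ

Bonds broken (reactants):
  C-C: 2 × 343 = 686
  C-H: 8 × 418 = 3344
  C=O: 2 × 784 = 1568
  O=O: 5 × 488 = 2440
  Σ(broken) = 8038 kJ
Bonds formed (products):
  C=O: 8 × 784 = 6272
  O-H: 8 × 480 = 3840
  Σ(formed) = 10112 kJ
ΔH = Σ(broken) − Σ(formed) = 8038 − 10112 = −2074 kJ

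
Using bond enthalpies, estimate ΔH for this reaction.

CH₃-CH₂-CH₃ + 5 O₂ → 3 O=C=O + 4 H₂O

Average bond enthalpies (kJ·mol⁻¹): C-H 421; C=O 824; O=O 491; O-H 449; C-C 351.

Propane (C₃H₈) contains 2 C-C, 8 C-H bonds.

ΔH ≈ −2011 kJ

Bonds broken (reactants):
  C-C: 2 × 351 = 702
  C-H: 8 × 421 = 3368
  O=O: 5 × 491 = 2455
  Σ(broken) = 6525 kJ
Bonds formed (products):
  C=O: 6 × 824 = 4944
  O-H: 8 × 449 = 3592
  Σ(formed) = 8536 kJ
ΔH = Σ(broken) − Σ(formed) = 6525 − 8536 = −2011 kJ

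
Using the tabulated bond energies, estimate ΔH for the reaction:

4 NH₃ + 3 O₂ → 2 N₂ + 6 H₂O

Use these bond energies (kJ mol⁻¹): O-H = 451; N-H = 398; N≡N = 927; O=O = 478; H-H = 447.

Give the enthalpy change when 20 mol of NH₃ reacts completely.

Bonds broken (reactants):
  N-H: 12 × 398 = 4776
  O=O: 3 × 478 = 1434
  Σ(broken) = 6210 kJ
Bonds formed (products):
  N≡N: 2 × 927 = 1854
  O-H: 12 × 451 = 5412
  Σ(formed) = 7266 kJ
ΔH = Σ(broken) − Σ(formed) = 6210 − 7266 = −1056 kJ
For 5× the reaction as written: 5 × (−1056) = −5280 kJ

ΔH = −5280 kJ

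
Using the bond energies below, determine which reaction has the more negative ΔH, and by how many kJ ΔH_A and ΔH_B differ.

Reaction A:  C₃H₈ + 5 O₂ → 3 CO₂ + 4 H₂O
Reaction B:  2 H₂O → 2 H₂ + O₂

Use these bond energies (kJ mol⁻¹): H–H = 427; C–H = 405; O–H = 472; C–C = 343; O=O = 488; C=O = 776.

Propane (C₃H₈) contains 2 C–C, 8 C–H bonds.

Reaction A:
  Bonds broken (reactants):
    C–C: 2 × 343 = 686
    C–H: 8 × 405 = 3240
    O=O: 5 × 488 = 2440
    Σ(broken) = 6366 kJ
  Bonds formed (products):
    C=O: 6 × 776 = 4656
    O–H: 8 × 472 = 3776
    Σ(formed) = 8432 kJ
  ΔH_A = 6366 − 8432 = −2066 kJ
Reaction B:
  Bonds broken (reactants):
    O–H: 4 × 472 = 1888
    Σ(broken) = 1888 kJ
  Bonds formed (products):
    H–H: 2 × 427 = 854
    O=O: 1 × 488 = 488
    Σ(formed) = 1342 kJ
  ΔH_B = 1888 − 1342 = +546 kJ
ΔH_A − ΔH_B = −2612 kJ, so reaction A has the more negative ΔH; |ΔH_A − ΔH_B| = 2612 kJ.

Reaction A, by 2612 kJ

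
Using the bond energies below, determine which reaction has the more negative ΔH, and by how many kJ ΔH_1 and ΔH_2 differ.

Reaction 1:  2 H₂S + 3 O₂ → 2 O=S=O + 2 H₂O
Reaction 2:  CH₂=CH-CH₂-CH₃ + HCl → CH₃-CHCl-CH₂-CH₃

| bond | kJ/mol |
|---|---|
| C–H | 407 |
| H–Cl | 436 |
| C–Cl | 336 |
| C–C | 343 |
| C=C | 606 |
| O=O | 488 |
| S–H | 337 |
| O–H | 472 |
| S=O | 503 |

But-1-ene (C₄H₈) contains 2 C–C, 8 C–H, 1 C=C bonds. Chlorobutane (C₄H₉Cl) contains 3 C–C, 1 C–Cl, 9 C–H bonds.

Reaction 1:
  Bonds broken (reactants):
    O=O: 3 × 488 = 1464
    S–H: 4 × 337 = 1348
    Σ(broken) = 2812 kJ
  Bonds formed (products):
    O–H: 4 × 472 = 1888
    S=O: 4 × 503 = 2012
    Σ(formed) = 3900 kJ
  ΔH_1 = 2812 − 3900 = −1088 kJ
Reaction 2:
  Bonds broken (reactants):
    C–C: 2 × 343 = 686
    C–H: 8 × 407 = 3256
    C=C: 1 × 606 = 606
    H–Cl: 1 × 436 = 436
    Σ(broken) = 4984 kJ
  Bonds formed (products):
    C–C: 3 × 343 = 1029
    C–Cl: 1 × 336 = 336
    C–H: 9 × 407 = 3663
    Σ(formed) = 5028 kJ
  ΔH_2 = 4984 − 5028 = −44 kJ
ΔH_1 − ΔH_2 = −1044 kJ, so reaction 1 has the more negative ΔH; |ΔH_1 − ΔH_2| = 1044 kJ.

Reaction 1, by 1044 kJ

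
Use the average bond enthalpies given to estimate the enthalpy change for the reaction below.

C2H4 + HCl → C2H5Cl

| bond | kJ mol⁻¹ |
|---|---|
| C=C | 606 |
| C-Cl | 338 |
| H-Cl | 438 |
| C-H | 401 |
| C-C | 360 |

ΔH ≈ −55 kJ

Bonds broken (reactants):
  C-H: 4 × 401 = 1604
  C=C: 1 × 606 = 606
  H-Cl: 1 × 438 = 438
  Σ(broken) = 2648 kJ
Bonds formed (products):
  C-C: 1 × 360 = 360
  C-Cl: 1 × 338 = 338
  C-H: 5 × 401 = 2005
  Σ(formed) = 2703 kJ
ΔH = Σ(broken) − Σ(formed) = 2648 − 2703 = −55 kJ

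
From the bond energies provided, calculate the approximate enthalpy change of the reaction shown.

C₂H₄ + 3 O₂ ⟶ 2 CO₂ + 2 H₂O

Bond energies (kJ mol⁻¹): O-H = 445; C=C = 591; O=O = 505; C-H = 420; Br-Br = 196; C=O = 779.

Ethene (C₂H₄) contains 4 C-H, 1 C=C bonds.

ΔH ≈ −1110 kJ

Bonds broken (reactants):
  C-H: 4 × 420 = 1680
  C=C: 1 × 591 = 591
  O=O: 3 × 505 = 1515
  Σ(broken) = 3786 kJ
Bonds formed (products):
  C=O: 4 × 779 = 3116
  O-H: 4 × 445 = 1780
  Σ(formed) = 4896 kJ
ΔH = Σ(broken) − Σ(formed) = 3786 − 4896 = −1110 kJ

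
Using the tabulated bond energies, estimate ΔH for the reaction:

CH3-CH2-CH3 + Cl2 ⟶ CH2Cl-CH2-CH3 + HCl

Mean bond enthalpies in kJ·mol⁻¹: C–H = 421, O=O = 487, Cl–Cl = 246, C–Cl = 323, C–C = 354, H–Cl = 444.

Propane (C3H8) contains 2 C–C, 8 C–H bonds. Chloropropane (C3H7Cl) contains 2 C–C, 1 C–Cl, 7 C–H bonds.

Bonds broken (reactants):
  C–C: 2 × 354 = 708
  C–H: 8 × 421 = 3368
  Cl–Cl: 1 × 246 = 246
  Σ(broken) = 4322 kJ
Bonds formed (products):
  C–C: 2 × 354 = 708
  C–Cl: 1 × 323 = 323
  C–H: 7 × 421 = 2947
  H–Cl: 1 × 444 = 444
  Σ(formed) = 4422 kJ
ΔH = Σ(broken) − Σ(formed) = 4322 − 4422 = −100 kJ

ΔH ≈ −100 kJ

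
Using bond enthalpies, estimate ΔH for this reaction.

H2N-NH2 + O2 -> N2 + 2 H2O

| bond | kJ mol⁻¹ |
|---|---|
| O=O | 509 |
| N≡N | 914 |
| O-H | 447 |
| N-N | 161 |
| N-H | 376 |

Bonds broken (reactants):
  N-H: 4 × 376 = 1504
  N-N: 1 × 161 = 161
  O=O: 1 × 509 = 509
  Σ(broken) = 2174 kJ
Bonds formed (products):
  N≡N: 1 × 914 = 914
  O-H: 4 × 447 = 1788
  Σ(formed) = 2702 kJ
ΔH = Σ(broken) − Σ(formed) = 2174 − 2702 = −528 kJ

ΔH ≈ −528 kJ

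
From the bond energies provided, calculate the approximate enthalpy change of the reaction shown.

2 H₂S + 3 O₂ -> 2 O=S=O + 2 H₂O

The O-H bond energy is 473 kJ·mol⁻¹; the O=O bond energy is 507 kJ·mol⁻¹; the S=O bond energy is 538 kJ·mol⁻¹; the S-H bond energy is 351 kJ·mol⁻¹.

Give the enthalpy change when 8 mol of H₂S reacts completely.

ΔH = −4476 kJ

Bonds broken (reactants):
  O=O: 3 × 507 = 1521
  S-H: 4 × 351 = 1404
  Σ(broken) = 2925 kJ
Bonds formed (products):
  O-H: 4 × 473 = 1892
  S=O: 4 × 538 = 2152
  Σ(formed) = 4044 kJ
ΔH = Σ(broken) − Σ(formed) = 2925 − 4044 = −1119 kJ
For 4× the reaction as written: 4 × (−1119) = −4476 kJ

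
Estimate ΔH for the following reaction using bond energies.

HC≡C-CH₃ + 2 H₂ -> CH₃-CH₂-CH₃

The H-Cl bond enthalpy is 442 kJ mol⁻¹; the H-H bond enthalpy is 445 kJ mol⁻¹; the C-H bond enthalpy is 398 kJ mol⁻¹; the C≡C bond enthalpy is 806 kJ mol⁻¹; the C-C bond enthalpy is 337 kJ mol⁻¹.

Bonds broken (reactants):
  C≡C: 1 × 806 = 806
  C-C: 1 × 337 = 337
  C-H: 4 × 398 = 1592
  H-H: 2 × 445 = 890
  Σ(broken) = 3625 kJ
Bonds formed (products):
  C-C: 2 × 337 = 674
  C-H: 8 × 398 = 3184
  Σ(formed) = 3858 kJ
ΔH = Σ(broken) − Σ(formed) = 3625 − 3858 = −233 kJ

ΔH ≈ −233 kJ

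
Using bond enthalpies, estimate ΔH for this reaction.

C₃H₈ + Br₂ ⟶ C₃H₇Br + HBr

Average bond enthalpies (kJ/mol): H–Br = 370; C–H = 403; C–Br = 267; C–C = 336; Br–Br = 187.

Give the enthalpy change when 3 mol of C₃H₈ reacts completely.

Bonds broken (reactants):
  Br–Br: 1 × 187 = 187
  C–C: 2 × 336 = 672
  C–H: 8 × 403 = 3224
  Σ(broken) = 4083 kJ
Bonds formed (products):
  C–Br: 1 × 267 = 267
  C–C: 2 × 336 = 672
  C–H: 7 × 403 = 2821
  H–Br: 1 × 370 = 370
  Σ(formed) = 4130 kJ
ΔH = Σ(broken) − Σ(formed) = 4083 − 4130 = −47 kJ
For 3× the reaction as written: 3 × (−47) = −141 kJ

ΔH = −141 kJ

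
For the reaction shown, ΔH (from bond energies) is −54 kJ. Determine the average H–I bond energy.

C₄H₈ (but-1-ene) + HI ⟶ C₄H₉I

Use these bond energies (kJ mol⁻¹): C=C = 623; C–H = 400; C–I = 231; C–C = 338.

D(H–I) ≈ 292 kJ/mol

Let D be the H–I bond energy.
Σ(broken) = 2×338 + 8×400 + 1×623 + 1×D = 4499 + D
Σ(formed) = 3×338 + 9×400 + 1×231 = 4845
ΔH = Σ(broken) − Σ(formed) = (4499 + D) − (4845) = −346 + D
Setting this equal to −54 kJ gives D = 292 kJ/mol.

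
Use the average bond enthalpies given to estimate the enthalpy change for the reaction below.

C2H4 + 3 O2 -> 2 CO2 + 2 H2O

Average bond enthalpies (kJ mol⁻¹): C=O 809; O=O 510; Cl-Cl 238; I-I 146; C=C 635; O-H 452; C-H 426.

Bonds broken (reactants):
  C-H: 4 × 426 = 1704
  C=C: 1 × 635 = 635
  O=O: 3 × 510 = 1530
  Σ(broken) = 3869 kJ
Bonds formed (products):
  C=O: 4 × 809 = 3236
  O-H: 4 × 452 = 1808
  Σ(formed) = 5044 kJ
ΔH = Σ(broken) − Σ(formed) = 3869 − 5044 = −1175 kJ

ΔH ≈ −1175 kJ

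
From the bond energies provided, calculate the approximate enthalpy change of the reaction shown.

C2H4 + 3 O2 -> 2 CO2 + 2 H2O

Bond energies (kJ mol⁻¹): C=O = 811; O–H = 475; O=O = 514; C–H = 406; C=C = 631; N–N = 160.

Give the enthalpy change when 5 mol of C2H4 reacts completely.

ΔH = −6735 kJ

Bonds broken (reactants):
  C–H: 4 × 406 = 1624
  C=C: 1 × 631 = 631
  O=O: 3 × 514 = 1542
  Σ(broken) = 3797 kJ
Bonds formed (products):
  C=O: 4 × 811 = 3244
  O–H: 4 × 475 = 1900
  Σ(formed) = 5144 kJ
ΔH = Σ(broken) − Σ(formed) = 3797 − 5144 = −1347 kJ
For 5× the reaction as written: 5 × (−1347) = −6735 kJ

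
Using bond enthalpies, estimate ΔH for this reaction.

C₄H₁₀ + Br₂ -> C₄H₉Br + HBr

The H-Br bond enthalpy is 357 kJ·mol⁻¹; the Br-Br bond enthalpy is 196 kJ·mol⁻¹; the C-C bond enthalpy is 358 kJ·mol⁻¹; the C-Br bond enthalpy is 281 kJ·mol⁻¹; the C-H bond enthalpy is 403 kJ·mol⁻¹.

Bonds broken (reactants):
  Br-Br: 1 × 196 = 196
  C-C: 3 × 358 = 1074
  C-H: 10 × 403 = 4030
  Σ(broken) = 5300 kJ
Bonds formed (products):
  C-Br: 1 × 281 = 281
  C-C: 3 × 358 = 1074
  C-H: 9 × 403 = 3627
  H-Br: 1 × 357 = 357
  Σ(formed) = 5339 kJ
ΔH = Σ(broken) − Σ(formed) = 5300 − 5339 = −39 kJ

ΔH ≈ −39 kJ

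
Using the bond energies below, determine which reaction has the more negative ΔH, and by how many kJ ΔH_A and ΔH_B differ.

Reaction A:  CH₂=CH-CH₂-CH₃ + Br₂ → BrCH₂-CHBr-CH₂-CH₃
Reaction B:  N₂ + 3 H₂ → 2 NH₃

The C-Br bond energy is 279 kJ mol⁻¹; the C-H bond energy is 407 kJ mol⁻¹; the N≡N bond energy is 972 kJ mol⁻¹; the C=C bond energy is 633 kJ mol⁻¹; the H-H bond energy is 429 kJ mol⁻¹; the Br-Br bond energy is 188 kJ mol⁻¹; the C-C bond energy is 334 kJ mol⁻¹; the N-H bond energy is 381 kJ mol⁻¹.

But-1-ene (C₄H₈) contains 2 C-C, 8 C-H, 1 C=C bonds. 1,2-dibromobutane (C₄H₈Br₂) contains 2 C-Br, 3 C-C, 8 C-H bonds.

Reaction A, by 44 kJ

Reaction A:
  Bonds broken (reactants):
    Br-Br: 1 × 188 = 188
    C-C: 2 × 334 = 668
    C-H: 8 × 407 = 3256
    C=C: 1 × 633 = 633
    Σ(broken) = 4745 kJ
  Bonds formed (products):
    C-Br: 2 × 279 = 558
    C-C: 3 × 334 = 1002
    C-H: 8 × 407 = 3256
    Σ(formed) = 4816 kJ
  ΔH_A = 4745 − 4816 = −71 kJ
Reaction B:
  Bonds broken (reactants):
    H-H: 3 × 429 = 1287
    N≡N: 1 × 972 = 972
    Σ(broken) = 2259 kJ
  Bonds formed (products):
    N-H: 6 × 381 = 2286
    Σ(formed) = 2286 kJ
  ΔH_B = 2259 − 2286 = −27 kJ
ΔH_A − ΔH_B = −44 kJ, so reaction A has the more negative ΔH; |ΔH_A − ΔH_B| = 44 kJ.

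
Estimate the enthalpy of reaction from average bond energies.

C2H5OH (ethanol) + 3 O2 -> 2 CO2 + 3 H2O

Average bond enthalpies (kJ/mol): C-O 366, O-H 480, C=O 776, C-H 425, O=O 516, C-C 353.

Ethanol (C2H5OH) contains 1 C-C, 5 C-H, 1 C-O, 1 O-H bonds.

Bonds broken (reactants):
  C-C: 1 × 353 = 353
  C-H: 5 × 425 = 2125
  C-O: 1 × 366 = 366
  O-H: 1 × 480 = 480
  O=O: 3 × 516 = 1548
  Σ(broken) = 4872 kJ
Bonds formed (products):
  C=O: 4 × 776 = 3104
  O-H: 6 × 480 = 2880
  Σ(formed) = 5984 kJ
ΔH = Σ(broken) − Σ(formed) = 4872 − 5984 = −1112 kJ

ΔH ≈ −1112 kJ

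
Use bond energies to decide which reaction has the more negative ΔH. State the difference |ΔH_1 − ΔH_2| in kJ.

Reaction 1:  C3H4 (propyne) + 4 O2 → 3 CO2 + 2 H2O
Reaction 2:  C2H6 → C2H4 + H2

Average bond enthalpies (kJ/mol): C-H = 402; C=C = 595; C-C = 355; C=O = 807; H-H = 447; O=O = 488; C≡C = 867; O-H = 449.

Reaction 1, by 1973 kJ

Reaction 1:
  Bonds broken (reactants):
    C≡C: 1 × 867 = 867
    C-C: 1 × 355 = 355
    C-H: 4 × 402 = 1608
    O=O: 4 × 488 = 1952
    Σ(broken) = 4782 kJ
  Bonds formed (products):
    C=O: 6 × 807 = 4842
    O-H: 4 × 449 = 1796
    Σ(formed) = 6638 kJ
  ΔH_1 = 4782 − 6638 = −1856 kJ
Reaction 2:
  Bonds broken (reactants):
    C-C: 1 × 355 = 355
    C-H: 6 × 402 = 2412
    Σ(broken) = 2767 kJ
  Bonds formed (products):
    C-H: 4 × 402 = 1608
    C=C: 1 × 595 = 595
    H-H: 1 × 447 = 447
    Σ(formed) = 2650 kJ
  ΔH_2 = 2767 − 2650 = +117 kJ
ΔH_1 − ΔH_2 = −1973 kJ, so reaction 1 has the more negative ΔH; |ΔH_1 − ΔH_2| = 1973 kJ.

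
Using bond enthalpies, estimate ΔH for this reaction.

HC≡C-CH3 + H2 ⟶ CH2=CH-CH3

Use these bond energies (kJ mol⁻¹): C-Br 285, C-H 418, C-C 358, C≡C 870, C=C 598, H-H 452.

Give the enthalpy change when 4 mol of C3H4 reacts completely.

ΔH = −448 kJ

Bonds broken (reactants):
  C≡C: 1 × 870 = 870
  C-C: 1 × 358 = 358
  C-H: 4 × 418 = 1672
  H-H: 1 × 452 = 452
  Σ(broken) = 3352 kJ
Bonds formed (products):
  C-C: 1 × 358 = 358
  C-H: 6 × 418 = 2508
  C=C: 1 × 598 = 598
  Σ(formed) = 3464 kJ
ΔH = Σ(broken) − Σ(formed) = 3352 − 3464 = −112 kJ
For 4× the reaction as written: 4 × (−112) = −448 kJ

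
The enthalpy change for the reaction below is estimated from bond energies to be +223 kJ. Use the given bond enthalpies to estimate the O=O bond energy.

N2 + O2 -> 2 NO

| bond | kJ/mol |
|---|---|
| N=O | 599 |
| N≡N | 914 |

D(O=O) ≈ 507 kJ/mol

Let D be the O=O bond energy.
Σ(broken) = 1×914 + 1×D = 914 + D
Σ(formed) = 2×599 = 1198
ΔH = Σ(broken) − Σ(formed) = (914 + D) − (1198) = −284 + D
Setting this equal to +223 kJ gives D = 507 kJ/mol.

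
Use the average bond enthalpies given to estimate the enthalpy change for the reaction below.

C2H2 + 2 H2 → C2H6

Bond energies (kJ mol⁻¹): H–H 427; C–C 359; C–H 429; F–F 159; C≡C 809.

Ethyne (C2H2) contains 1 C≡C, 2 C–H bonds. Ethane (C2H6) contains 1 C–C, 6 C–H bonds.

Bonds broken (reactants):
  C≡C: 1 × 809 = 809
  C–H: 2 × 429 = 858
  H–H: 2 × 427 = 854
  Σ(broken) = 2521 kJ
Bonds formed (products):
  C–C: 1 × 359 = 359
  C–H: 6 × 429 = 2574
  Σ(formed) = 2933 kJ
ΔH = Σ(broken) − Σ(formed) = 2521 − 2933 = −412 kJ

ΔH ≈ −412 kJ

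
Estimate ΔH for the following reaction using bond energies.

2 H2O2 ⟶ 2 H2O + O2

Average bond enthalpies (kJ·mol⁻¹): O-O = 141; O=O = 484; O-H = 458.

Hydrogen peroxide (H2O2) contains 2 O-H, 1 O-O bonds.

Bonds broken (reactants):
  O-H: 4 × 458 = 1832
  O-O: 2 × 141 = 282
  Σ(broken) = 2114 kJ
Bonds formed (products):
  O-H: 4 × 458 = 1832
  O=O: 1 × 484 = 484
  Σ(formed) = 2316 kJ
ΔH = Σ(broken) − Σ(formed) = 2114 − 2316 = −202 kJ

ΔH ≈ −202 kJ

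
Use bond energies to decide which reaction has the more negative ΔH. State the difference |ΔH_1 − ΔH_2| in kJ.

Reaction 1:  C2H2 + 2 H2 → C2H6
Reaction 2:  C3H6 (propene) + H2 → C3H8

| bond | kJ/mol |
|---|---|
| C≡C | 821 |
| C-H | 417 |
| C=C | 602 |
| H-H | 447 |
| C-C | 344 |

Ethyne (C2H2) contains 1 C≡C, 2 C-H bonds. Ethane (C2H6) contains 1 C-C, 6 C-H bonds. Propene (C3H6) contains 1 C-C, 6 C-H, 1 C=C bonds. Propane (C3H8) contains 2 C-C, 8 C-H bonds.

Reaction 1, by 168 kJ

Reaction 1:
  Bonds broken (reactants):
    C≡C: 1 × 821 = 821
    C-H: 2 × 417 = 834
    H-H: 2 × 447 = 894
    Σ(broken) = 2549 kJ
  Bonds formed (products):
    C-C: 1 × 344 = 344
    C-H: 6 × 417 = 2502
    Σ(formed) = 2846 kJ
  ΔH_1 = 2549 − 2846 = −297 kJ
Reaction 2:
  Bonds broken (reactants):
    C-C: 1 × 344 = 344
    C-H: 6 × 417 = 2502
    C=C: 1 × 602 = 602
    H-H: 1 × 447 = 447
    Σ(broken) = 3895 kJ
  Bonds formed (products):
    C-C: 2 × 344 = 688
    C-H: 8 × 417 = 3336
    Σ(formed) = 4024 kJ
  ΔH_2 = 3895 − 4024 = −129 kJ
ΔH_1 − ΔH_2 = −168 kJ, so reaction 1 has the more negative ΔH; |ΔH_1 − ΔH_2| = 168 kJ.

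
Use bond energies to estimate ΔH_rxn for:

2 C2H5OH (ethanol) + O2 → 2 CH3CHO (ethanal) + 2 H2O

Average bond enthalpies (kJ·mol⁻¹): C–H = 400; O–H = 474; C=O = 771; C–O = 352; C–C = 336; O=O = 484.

Bonds broken (reactants):
  C–C: 2 × 336 = 672
  C–H: 10 × 400 = 4000
  C–O: 2 × 352 = 704
  O–H: 2 × 474 = 948
  O=O: 1 × 484 = 484
  Σ(broken) = 6808 kJ
Bonds formed (products):
  C–C: 2 × 336 = 672
  C–H: 8 × 400 = 3200
  C=O: 2 × 771 = 1542
  O–H: 4 × 474 = 1896
  Σ(formed) = 7310 kJ
ΔH = Σ(broken) − Σ(formed) = 6808 − 7310 = −502 kJ

ΔH ≈ −502 kJ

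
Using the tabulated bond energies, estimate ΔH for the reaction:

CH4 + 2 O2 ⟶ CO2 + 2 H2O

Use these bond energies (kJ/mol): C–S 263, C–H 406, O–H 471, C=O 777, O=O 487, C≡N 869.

ΔH ≈ −840 kJ

Bonds broken (reactants):
  C–H: 4 × 406 = 1624
  O=O: 2 × 487 = 974
  Σ(broken) = 2598 kJ
Bonds formed (products):
  C=O: 2 × 777 = 1554
  O–H: 4 × 471 = 1884
  Σ(formed) = 3438 kJ
ΔH = Σ(broken) − Σ(formed) = 2598 − 3438 = −840 kJ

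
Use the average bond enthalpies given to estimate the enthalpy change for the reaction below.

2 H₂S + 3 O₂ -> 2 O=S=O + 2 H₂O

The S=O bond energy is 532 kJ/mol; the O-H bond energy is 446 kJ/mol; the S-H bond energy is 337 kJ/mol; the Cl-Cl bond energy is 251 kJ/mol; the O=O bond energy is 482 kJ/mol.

ΔH ≈ −1118 kJ

Bonds broken (reactants):
  O=O: 3 × 482 = 1446
  S-H: 4 × 337 = 1348
  Σ(broken) = 2794 kJ
Bonds formed (products):
  O-H: 4 × 446 = 1784
  S=O: 4 × 532 = 2128
  Σ(formed) = 3912 kJ
ΔH = Σ(broken) − Σ(formed) = 2794 − 3912 = −1118 kJ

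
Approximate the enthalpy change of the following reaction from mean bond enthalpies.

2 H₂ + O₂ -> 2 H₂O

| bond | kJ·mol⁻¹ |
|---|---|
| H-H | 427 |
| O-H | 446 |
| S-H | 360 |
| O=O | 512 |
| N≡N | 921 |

Bonds broken (reactants):
  H-H: 2 × 427 = 854
  O=O: 1 × 512 = 512
  Σ(broken) = 1366 kJ
Bonds formed (products):
  O-H: 4 × 446 = 1784
  Σ(formed) = 1784 kJ
ΔH = Σ(broken) − Σ(formed) = 1366 − 1784 = −418 kJ

ΔH ≈ −418 kJ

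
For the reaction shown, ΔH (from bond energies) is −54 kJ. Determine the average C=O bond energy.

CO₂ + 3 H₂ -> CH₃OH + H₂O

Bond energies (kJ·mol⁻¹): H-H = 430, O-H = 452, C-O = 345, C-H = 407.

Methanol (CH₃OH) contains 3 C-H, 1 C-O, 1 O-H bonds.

D(C=O) ≈ 789 kJ/mol

Let D be the C=O bond energy.
Σ(broken) = 2×D + 3×430 = 1290 + 2D
Σ(formed) = 3×407 + 1×345 + 3×452 = 2922
ΔH = Σ(broken) − Σ(formed) = (1290 + 2D) − (2922) = −1632 + 2D
Setting this equal to −54 kJ gives 2D = 1578, so D = 789 kJ/mol.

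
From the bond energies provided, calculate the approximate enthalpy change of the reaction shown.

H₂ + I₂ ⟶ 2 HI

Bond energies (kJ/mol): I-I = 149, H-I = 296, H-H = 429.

Bonds broken (reactants):
  H-H: 1 × 429 = 429
  I-I: 1 × 149 = 149
  Σ(broken) = 578 kJ
Bonds formed (products):
  H-I: 2 × 296 = 592
  Σ(formed) = 592 kJ
ΔH = Σ(broken) − Σ(formed) = 578 − 592 = −14 kJ

ΔH ≈ −14 kJ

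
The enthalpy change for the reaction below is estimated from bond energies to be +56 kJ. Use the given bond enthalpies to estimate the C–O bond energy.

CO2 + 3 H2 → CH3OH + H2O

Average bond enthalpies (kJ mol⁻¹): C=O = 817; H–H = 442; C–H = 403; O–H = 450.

D(C–O) ≈ 345 kJ/mol

Let D be the C–O bond energy.
Σ(broken) = 2×817 + 3×442 = 2960
Σ(formed) = 3×403 + 1×D + 3×450 = 2559 + D
ΔH = Σ(broken) − Σ(formed) = (2960) − (2559 + D) = +401 − D
Setting this equal to +56 kJ gives D = 345 kJ/mol.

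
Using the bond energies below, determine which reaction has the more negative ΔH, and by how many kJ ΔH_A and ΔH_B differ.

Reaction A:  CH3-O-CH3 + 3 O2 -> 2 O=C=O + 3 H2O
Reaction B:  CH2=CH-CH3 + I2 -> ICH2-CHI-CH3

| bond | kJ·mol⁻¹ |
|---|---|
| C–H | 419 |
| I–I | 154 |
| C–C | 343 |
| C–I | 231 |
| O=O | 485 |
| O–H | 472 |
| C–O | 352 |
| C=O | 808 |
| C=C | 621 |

Reaction A:
  Bonds broken (reactants):
    C–H: 6 × 419 = 2514
    C–O: 2 × 352 = 704
    O=O: 3 × 485 = 1455
    Σ(broken) = 4673 kJ
  Bonds formed (products):
    C=O: 4 × 808 = 3232
    O–H: 6 × 472 = 2832
    Σ(formed) = 6064 kJ
  ΔH_A = 4673 − 6064 = −1391 kJ
Reaction B:
  Bonds broken (reactants):
    C–C: 1 × 343 = 343
    C–H: 6 × 419 = 2514
    C=C: 1 × 621 = 621
    I–I: 1 × 154 = 154
    Σ(broken) = 3632 kJ
  Bonds formed (products):
    C–C: 2 × 343 = 686
    C–H: 6 × 419 = 2514
    C–I: 2 × 231 = 462
    Σ(formed) = 3662 kJ
  ΔH_B = 3632 − 3662 = −30 kJ
ΔH_A − ΔH_B = −1361 kJ, so reaction A has the more negative ΔH; |ΔH_A − ΔH_B| = 1361 kJ.

Reaction A, by 1361 kJ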